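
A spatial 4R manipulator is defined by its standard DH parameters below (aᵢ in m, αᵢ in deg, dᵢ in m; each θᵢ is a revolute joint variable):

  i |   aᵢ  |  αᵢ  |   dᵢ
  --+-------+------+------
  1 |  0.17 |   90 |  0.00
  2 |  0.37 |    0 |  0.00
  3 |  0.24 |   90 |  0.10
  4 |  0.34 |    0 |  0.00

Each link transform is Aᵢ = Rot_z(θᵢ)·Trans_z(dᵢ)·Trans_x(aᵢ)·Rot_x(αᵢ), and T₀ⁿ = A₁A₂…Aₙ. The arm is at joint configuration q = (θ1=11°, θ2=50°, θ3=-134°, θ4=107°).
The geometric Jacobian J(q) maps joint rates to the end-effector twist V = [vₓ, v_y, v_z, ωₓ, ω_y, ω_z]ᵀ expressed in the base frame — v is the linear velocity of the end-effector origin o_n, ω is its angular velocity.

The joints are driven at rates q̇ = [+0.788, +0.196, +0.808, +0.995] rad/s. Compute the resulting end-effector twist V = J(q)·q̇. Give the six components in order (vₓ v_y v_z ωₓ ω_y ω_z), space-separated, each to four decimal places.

o_n = [0.4959, -0.3367, 0.1436]
J₁: ẑ×o_n = [0.3367, 0.4959, -0.0000], ω = ẑ
J2: z=[0.1908, -0.9816, 0.0000] o=[0.1669, 0.0324, 0.0000] → [-0.1410, -0.0274, 0.2525, 0.1908, -0.9816, 0.0000]
J3: z=[0.1908, -0.9816, 0.0000] o=[0.4003, 0.0778, 0.2834] → [0.1373, 0.0267, 0.0147, 0.1908, -0.9816, 0.0000]
J4: z=[-0.9762, -0.1898, -0.1045] o=[0.4440, -0.0156, 0.0448] → [-0.0523, 0.0911, 0.3234, -0.9762, -0.1898, -0.1045]
V = J·q̇ = [0.2965, 0.4976, 0.3831, -0.7798, -1.1744, 0.6840]

0.2965 0.4976 0.3831 -0.7798 -1.1744 0.6840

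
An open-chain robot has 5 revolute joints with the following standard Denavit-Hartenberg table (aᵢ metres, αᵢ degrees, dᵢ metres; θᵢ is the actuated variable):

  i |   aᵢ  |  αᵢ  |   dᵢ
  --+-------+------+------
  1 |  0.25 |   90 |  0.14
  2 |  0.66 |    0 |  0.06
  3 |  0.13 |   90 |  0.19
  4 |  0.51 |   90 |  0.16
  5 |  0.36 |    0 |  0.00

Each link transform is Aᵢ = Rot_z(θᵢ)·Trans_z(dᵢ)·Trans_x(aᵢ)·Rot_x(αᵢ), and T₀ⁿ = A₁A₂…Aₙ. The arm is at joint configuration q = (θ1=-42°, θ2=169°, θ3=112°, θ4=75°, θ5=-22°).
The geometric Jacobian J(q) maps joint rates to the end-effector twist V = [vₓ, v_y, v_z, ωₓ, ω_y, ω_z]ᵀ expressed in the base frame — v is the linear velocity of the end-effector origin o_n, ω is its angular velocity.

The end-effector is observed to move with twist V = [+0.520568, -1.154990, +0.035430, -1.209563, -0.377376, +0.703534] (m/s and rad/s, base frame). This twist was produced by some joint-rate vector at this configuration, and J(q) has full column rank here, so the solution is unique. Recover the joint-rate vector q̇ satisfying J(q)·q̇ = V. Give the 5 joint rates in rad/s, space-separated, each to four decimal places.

o_n = [-0.9773, -0.5532, -0.0809]
J₁: ẑ×o_n = [0.5532, -0.9773, 0.0000], ω = ẑ
J2: z=[-0.6691, -0.7431, 0.0000] o=[0.1858, -0.1673, 0.1400] → [0.1641, -0.1478, -0.6061, -0.6691, -0.7431, 0.0000]
J3: z=[-0.6691, -0.7431, 0.0000] o=[-0.3358, 0.2216, 0.2659] → [0.2577, -0.2320, 0.0418, -0.6691, -0.7431, 0.0000]
J4: z=[-0.7295, 0.6568, -0.1908] o=[-0.4445, 0.0638, 0.1383] → [-0.2617, -0.0582, 0.8001, -0.7295, 0.6568, -0.1908]
J5: z=[0.3102, 0.0690, -0.9482] o=[-0.8722, -0.2140, -0.0218] → [-0.3257, 0.1180, -0.0980, 0.3102, 0.0690, -0.9482]
q̇ = J⁺·V = [0.9630, 0.8420, 0.2830, 0.6840, 0.1360]

0.9630 0.8420 0.2830 0.6840 0.1360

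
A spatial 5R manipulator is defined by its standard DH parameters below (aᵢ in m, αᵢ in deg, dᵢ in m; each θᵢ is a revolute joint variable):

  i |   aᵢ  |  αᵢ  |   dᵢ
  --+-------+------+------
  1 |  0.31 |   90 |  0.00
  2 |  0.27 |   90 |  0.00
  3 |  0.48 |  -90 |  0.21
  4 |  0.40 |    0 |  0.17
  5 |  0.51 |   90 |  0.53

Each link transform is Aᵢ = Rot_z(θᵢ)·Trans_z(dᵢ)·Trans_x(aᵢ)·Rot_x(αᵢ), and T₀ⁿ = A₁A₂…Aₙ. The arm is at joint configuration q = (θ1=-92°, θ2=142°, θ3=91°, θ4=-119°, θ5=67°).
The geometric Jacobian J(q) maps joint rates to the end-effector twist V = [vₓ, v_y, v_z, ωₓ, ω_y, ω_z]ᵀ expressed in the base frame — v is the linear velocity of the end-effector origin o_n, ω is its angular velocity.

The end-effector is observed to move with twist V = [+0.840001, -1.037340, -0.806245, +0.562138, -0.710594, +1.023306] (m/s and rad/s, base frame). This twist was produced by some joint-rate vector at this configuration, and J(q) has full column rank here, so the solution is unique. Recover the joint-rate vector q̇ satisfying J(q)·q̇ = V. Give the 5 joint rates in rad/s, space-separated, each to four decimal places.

o_n = [-0.6310, -1.2278, 0.4867]
J₁: ẑ×o_n = [1.2278, -0.6310, 0.0000], ω = ẑ
J2: z=[-0.9994, 0.0349, 0.0000] o=[-0.0108, -0.3098, 0.0000] → [0.0170, 0.4864, 0.9391, -0.9994, 0.0349, 0.0000]
J3: z=[-0.0215, -0.6153, 0.7880] o=[-0.0034, -0.0972, 0.1662] → [0.6938, -0.4877, -0.3619, -0.0215, -0.6153, 0.7880]
J4: z=[-0.0101, -0.7880, -0.6156] o=[-0.4878, -0.2162, 0.3266] → [-0.7489, 0.0898, -0.1027, -0.0101, -0.7880, -0.6156]
J5: z=[-0.0101, -0.7880, -0.6156] o=[-0.3031, -0.5696, 0.4997] → [-0.3950, 0.2017, -0.2517, -0.0101, -0.7880, -0.6156]
q̇ = J⁺·V = [0.4740, -0.5830, 0.8580, 0.6950, -0.4890]

0.4740 -0.5830 0.8580 0.6950 -0.4890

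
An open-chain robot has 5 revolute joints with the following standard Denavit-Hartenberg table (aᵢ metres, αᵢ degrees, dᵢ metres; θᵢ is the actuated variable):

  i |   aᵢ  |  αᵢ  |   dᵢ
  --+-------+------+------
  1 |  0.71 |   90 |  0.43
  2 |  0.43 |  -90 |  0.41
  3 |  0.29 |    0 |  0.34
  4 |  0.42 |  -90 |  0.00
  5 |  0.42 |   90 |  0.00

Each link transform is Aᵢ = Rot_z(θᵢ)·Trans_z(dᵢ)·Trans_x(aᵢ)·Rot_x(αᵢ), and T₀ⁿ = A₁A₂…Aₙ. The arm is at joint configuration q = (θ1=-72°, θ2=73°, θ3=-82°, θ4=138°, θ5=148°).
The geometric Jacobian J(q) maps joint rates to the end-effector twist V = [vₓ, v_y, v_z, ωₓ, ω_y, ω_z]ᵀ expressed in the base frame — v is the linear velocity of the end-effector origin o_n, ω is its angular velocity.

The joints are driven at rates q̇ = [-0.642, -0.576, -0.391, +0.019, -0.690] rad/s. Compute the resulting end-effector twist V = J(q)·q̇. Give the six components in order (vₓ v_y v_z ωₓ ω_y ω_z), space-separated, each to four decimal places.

o_n = [-0.3823, -0.9082, 0.9483]
J₁: ẑ×o_n = [0.9082, -0.3823, 0.0000], ω = ẑ
J2: z=[-0.9511, -0.3090, 0.0000] o=[0.2194, -0.6753, 0.4300] → [-0.1602, 0.4929, 0.0357, -0.9511, -0.3090, 0.0000]
J3: z=[-0.2955, 0.9095, 0.2924] o=[-0.1317, -0.9215, 0.8412] → [0.0935, -0.0416, 0.2240, -0.2955, 0.9095, 0.2924]
J4: z=[-0.2955, 0.9095, 0.2924] o=[-0.5016, -0.7122, 0.9792] → [0.0292, 0.0257, -0.0506, -0.2955, 0.9095, 0.2924]
J5: z=[0.4569, 0.4033, -0.7928] o=[-0.1493, -0.6700, 1.2038] → [-0.2920, 0.3015, -0.0149, 0.4569, 0.4033, -0.7928]
V = J·q̇ = [-0.3254, -0.2298, -0.0988, 0.3425, -0.4386, -0.2037]

-0.3254 -0.2298 -0.0988 0.3425 -0.4386 -0.2037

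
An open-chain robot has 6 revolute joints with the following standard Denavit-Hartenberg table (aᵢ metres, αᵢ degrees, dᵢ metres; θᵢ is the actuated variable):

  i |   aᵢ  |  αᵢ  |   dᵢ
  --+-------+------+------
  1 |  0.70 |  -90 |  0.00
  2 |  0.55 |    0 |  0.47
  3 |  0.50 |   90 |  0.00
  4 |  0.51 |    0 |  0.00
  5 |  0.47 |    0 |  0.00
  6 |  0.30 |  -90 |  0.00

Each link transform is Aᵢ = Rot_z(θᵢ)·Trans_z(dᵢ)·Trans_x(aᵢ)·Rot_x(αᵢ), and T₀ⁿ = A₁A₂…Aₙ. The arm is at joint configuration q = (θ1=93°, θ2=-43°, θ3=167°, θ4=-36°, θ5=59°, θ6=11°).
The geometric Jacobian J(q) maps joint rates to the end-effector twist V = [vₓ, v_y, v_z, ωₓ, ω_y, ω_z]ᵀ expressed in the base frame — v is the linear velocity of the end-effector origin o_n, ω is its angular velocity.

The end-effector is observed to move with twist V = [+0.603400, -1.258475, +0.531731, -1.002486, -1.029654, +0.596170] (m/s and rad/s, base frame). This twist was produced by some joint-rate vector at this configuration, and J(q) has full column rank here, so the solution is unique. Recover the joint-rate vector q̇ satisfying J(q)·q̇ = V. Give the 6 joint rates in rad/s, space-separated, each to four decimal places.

-0.0620 0.5400 0.5150 -0.1360 -0.2680 -0.7730

o_n = [-0.5320, 0.1833, -0.9463]
J₁: ẑ×o_n = [-0.1833, -0.5320, 0.0000], ω = ẑ
J2: z=[-0.9986, -0.0523, 0.0000] o=[-0.0366, 0.6990, 0.0000] → [0.0495, -0.9450, 0.4891, -0.9986, -0.0523, 0.0000]
J3: z=[-0.9986, -0.0523, 0.0000] o=[-0.5270, 1.0761, 0.3751] → [0.0692, -1.3196, 0.8913, -0.9986, -0.0523, 0.0000]
J4: z=[-0.0434, 0.8279, -0.5592] o=[-0.5124, 0.7969, -0.0394] → [-1.0940, -0.0284, 0.0428, -0.0434, 0.8279, -0.5592]
J5: z=[-0.0434, 0.8279, -0.5592] o=[-0.2010, 0.5822, -0.3815] → [-0.6907, 0.1606, 0.2913, -0.0434, 0.8279, -0.5592]
J6: z=[-0.0434, 0.8279, -0.5592] o=[-0.3717, 0.3310, -0.7402] → [-0.2533, 0.0807, 0.1391, -0.0434, 0.8279, -0.5592]
q̇ = J⁺·V = [-0.0620, 0.5400, 0.5150, -0.1360, -0.2680, -0.7730]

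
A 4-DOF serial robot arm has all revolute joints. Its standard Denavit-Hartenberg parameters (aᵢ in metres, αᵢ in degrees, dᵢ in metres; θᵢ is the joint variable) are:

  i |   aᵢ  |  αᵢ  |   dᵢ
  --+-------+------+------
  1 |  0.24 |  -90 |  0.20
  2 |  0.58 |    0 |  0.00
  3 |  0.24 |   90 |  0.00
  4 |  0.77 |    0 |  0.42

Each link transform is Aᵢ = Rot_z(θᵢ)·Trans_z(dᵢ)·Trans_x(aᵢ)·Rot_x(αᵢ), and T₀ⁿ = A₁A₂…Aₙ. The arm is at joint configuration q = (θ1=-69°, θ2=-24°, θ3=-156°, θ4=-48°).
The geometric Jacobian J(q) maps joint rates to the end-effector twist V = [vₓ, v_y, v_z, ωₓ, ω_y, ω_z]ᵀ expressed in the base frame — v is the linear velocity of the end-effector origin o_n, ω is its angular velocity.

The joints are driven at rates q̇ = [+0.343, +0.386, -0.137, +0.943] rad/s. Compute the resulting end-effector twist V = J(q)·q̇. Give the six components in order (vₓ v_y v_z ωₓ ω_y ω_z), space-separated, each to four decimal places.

0.3304 0.5091 -0.0165 0.2325 0.0892 -0.6000

o_n = [-0.5290, -0.2187, 0.0159]
J₁: ẑ×o_n = [0.2187, -0.5290, 0.0000], ω = ẑ
J2: z=[0.9336, 0.3584, 0.0000] o=[0.0860, -0.2241, 0.2000] → [-0.0660, 0.1719, 0.2254, 0.9336, 0.3584, 0.0000]
J3: z=[0.9336, 0.3584, 0.0000] o=[0.2759, -0.7187, 0.4359] → [-0.1505, 0.3921, 0.7552, 0.9336, 0.3584, 0.0000]
J4: z=[0.0000, 0.0000, -1.0000] o=[0.1899, -0.4947, 0.4359] → [0.2759, 0.7189, 0.0000, 0.0000, 0.0000, -1.0000]
V = J·q̇ = [0.3304, 0.5091, -0.0165, 0.2325, 0.0892, -0.6000]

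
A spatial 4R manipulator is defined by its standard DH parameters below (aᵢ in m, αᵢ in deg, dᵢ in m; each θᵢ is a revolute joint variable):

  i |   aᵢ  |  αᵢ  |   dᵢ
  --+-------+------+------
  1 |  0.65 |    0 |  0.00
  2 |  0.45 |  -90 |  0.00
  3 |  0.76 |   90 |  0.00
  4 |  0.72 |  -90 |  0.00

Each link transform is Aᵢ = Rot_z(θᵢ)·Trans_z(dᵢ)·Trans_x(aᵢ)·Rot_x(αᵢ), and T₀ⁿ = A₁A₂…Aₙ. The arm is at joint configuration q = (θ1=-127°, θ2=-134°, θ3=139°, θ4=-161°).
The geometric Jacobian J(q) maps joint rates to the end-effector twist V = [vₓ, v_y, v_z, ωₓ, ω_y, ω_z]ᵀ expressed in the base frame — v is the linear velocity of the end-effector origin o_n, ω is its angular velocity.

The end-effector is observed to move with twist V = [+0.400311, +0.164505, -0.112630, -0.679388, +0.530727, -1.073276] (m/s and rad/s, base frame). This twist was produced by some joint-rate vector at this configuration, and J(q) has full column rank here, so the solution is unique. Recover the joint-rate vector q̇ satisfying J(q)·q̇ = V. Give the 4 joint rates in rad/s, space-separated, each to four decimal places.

o_n = [-0.2207, -0.0970, -0.0520]
J₁: ẑ×o_n = [0.0970, -0.2207, 0.0000], ω = ẑ
J2: z=[0.0000, 0.0000, 1.0000] o=[-0.3912, -0.5191, 0.0000] → [-0.4221, 0.1705, 0.0000, 0.0000, 0.0000, 1.0000]
J3: z=[-0.9877, -0.1564, 0.0000] o=[-0.4616, -0.0747, 0.0000] → [0.0081, -0.0513, 0.0598, -0.9877, -0.1564, 0.0000]
J4: z=[-0.1026, 0.6480, -0.7547] o=[-0.3718, -0.6412, -0.4986] → [0.7001, -0.0682, -0.1538, -0.1026, 0.6480, -0.7547]
q̇ = J⁺·V = [-0.8170, 0.4690, 0.5880, 0.9610]

-0.8170 0.4690 0.5880 0.9610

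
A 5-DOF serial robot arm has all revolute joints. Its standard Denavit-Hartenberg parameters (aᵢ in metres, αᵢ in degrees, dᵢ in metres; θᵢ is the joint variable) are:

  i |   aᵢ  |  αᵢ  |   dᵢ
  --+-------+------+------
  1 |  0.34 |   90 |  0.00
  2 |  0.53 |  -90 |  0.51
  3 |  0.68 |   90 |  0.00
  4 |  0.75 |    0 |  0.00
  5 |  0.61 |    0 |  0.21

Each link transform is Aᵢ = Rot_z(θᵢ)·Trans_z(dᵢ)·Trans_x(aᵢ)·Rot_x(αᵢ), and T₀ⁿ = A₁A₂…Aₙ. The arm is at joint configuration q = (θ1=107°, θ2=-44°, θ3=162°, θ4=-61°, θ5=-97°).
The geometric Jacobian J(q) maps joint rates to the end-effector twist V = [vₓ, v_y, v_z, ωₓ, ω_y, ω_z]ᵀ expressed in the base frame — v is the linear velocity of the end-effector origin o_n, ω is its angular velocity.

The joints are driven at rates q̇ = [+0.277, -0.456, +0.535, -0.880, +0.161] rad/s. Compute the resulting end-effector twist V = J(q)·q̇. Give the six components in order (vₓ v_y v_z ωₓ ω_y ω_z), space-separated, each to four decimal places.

0.4223 0.2800 -0.0643 0.1559 0.2692 0.8162

o_n = [0.2062, -0.1184, -0.7337]
J₁: ẑ×o_n = [0.1184, 0.2062, -0.0000], ω = ẑ
J2: z=[0.9563, 0.2924, 0.0000] o=[-0.0994, 0.3251, 0.0000] → [-0.2145, 0.7016, -0.5135, 0.9563, 0.2924, 0.0000]
J3: z=[-0.2031, 0.6643, 0.7193] o=[0.2768, 0.8388, -0.3682] → [0.4458, -0.1251, 0.2414, -0.2031, 0.6643, 0.7193]
J4: z=[-0.9745, -0.0655, -0.2147] o=[0.2119, 0.3325, 0.0811] → [-0.0434, -0.7927, 0.4390, -0.9745, -0.0655, -0.2147]
J5: z=[-0.9745, -0.0655, -0.2147] o=[0.3104, -0.3740, -0.1506] → [0.0930, -0.5459, -0.2559, -0.9745, -0.0655, -0.2147]
V = J·q̇ = [0.4223, 0.2800, -0.0643, 0.1559, 0.2692, 0.8162]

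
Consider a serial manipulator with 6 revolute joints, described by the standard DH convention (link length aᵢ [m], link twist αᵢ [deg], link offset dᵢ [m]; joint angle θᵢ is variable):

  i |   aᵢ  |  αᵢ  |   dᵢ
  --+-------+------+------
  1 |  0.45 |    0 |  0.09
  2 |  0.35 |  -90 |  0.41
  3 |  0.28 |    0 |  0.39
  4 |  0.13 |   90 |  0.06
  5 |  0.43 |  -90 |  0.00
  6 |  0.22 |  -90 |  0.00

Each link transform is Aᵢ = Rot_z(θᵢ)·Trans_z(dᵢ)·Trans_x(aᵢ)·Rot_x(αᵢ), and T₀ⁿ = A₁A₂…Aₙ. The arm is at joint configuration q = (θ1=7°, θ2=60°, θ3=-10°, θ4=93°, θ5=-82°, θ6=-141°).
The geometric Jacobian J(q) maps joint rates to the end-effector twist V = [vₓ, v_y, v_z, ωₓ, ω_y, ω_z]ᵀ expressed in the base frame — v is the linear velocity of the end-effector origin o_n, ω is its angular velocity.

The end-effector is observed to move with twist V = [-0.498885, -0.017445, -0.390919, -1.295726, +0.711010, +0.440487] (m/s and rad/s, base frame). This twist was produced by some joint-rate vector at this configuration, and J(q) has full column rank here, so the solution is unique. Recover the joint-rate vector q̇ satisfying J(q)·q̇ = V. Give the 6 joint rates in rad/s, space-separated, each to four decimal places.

o_n = [0.5746, 0.8516, 0.4007]
J₁: ẑ×o_n = [-0.8516, 0.5746, 0.0000], ω = ẑ
J2: z=[0.0000, 0.0000, 1.0000] o=[0.4466, 0.0548, 0.0900] → [-0.7967, 0.1280, 0.0000, 0.0000, 0.0000, 1.0000]
J3: z=[-0.9205, 0.3907, 0.0000] o=[0.5834, 0.3770, 0.5000] → [-0.0388, -0.0914, -0.4334, -0.9205, 0.3907, 0.0000]
J4: z=[-0.9205, 0.3907, 0.0000] o=[0.3321, 0.7832, 0.5486] → [-0.0578, -0.1362, -0.1577, -0.9205, 0.3907, 0.0000]
J5: z=[0.3878, 0.9136, 0.1219] o=[0.2831, 0.8213, 0.4196] → [-0.0210, 0.0429, -0.2546, 0.3878, 0.9136, 0.1219]
J6: z=[-0.0810, 0.1655, -0.9829] o=[0.6779, 0.6616, 0.3602] → [0.1934, 0.1048, 0.0017, -0.0810, 0.1655, -0.9829]
q̇ = J⁺·V = [0.1580, 0.3900, 0.4640, 0.9890, 0.1340, 0.1260]

0.1580 0.3900 0.4640 0.9890 0.1340 0.1260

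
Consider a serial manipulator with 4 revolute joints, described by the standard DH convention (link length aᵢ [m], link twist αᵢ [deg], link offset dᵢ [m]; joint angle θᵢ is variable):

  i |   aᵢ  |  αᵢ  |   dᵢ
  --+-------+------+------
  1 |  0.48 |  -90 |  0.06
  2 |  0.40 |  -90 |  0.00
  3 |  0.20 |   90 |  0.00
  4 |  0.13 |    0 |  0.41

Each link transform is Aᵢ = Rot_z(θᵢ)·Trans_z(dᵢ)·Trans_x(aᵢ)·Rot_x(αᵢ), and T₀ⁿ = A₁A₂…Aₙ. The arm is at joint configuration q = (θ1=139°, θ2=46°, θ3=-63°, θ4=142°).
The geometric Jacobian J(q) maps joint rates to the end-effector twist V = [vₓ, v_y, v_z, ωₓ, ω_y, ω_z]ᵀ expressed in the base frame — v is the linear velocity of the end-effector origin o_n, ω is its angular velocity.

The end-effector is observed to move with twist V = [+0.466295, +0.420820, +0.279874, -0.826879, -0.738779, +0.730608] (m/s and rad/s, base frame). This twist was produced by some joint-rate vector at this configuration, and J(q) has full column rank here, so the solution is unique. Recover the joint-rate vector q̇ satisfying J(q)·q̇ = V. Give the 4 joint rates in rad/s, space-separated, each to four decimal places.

-0.5200 0.6910 -0.9690 0.9010

o_n = [-0.5394, 0.1070, -0.0524]
J₁: ẑ×o_n = [-0.1070, -0.5394, 0.0000], ω = ẑ
J2: z=[-0.6561, -0.7547, 0.0000] o=[-0.3623, 0.3149, 0.0600] → [0.0848, -0.0737, 0.0027, -0.6561, -0.7547, 0.0000]
J3: z=[0.5429, -0.4719, -0.6947] o=[-0.5720, 0.4972, -0.2277] → [-0.3538, -0.1178, -0.1964, 0.5429, -0.4719, -0.6947]
J4: z=[0.1693, -0.7487, 0.6409] o=[-0.7365, 0.4041, -0.2931] → [0.0102, 0.0856, 0.0973, 0.1693, -0.7487, 0.6409]
q̇ = J⁺·V = [-0.5200, 0.6910, -0.9690, 0.9010]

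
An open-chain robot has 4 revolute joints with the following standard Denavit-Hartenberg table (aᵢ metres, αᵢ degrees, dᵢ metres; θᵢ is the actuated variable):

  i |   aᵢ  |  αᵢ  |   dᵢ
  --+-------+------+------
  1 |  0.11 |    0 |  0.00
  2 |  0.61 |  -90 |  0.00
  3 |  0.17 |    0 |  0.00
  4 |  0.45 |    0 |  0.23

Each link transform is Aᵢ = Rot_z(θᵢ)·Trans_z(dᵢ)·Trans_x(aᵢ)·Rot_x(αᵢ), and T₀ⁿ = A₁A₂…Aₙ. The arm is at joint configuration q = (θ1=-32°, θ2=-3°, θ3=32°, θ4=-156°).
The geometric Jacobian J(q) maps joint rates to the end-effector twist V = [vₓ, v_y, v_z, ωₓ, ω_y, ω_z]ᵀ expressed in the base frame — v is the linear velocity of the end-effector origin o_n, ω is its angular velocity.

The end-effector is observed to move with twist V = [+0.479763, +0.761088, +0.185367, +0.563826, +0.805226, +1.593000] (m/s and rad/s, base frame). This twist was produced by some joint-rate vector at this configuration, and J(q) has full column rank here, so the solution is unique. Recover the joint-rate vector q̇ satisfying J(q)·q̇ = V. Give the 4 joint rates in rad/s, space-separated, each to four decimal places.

o_n = [0.6369, -0.1581, 0.2830]
J₁: ẑ×o_n = [0.1581, 0.6369, -0.0000], ω = ẑ
J2: z=[0.0000, 0.0000, 1.0000] o=[0.0933, -0.0583, 0.0000] → [0.0998, 0.5436, -0.0000, 0.0000, 0.0000, 1.0000]
J3: z=[0.5736, 0.8192, 0.0000] o=[0.5930, -0.4082, 0.0000] → [0.2318, -0.1623, 0.1075, 0.5736, 0.8192, 0.0000]
J4: z=[0.5736, 0.8192, 0.0000] o=[0.7111, -0.4909, -0.0901] → [0.3056, -0.2140, 0.2516, 0.5736, 0.8192, 0.0000]
q̇ = J⁺·V = [0.8930, 0.7000, 0.4300, 0.5530]

0.8930 0.7000 0.4300 0.5530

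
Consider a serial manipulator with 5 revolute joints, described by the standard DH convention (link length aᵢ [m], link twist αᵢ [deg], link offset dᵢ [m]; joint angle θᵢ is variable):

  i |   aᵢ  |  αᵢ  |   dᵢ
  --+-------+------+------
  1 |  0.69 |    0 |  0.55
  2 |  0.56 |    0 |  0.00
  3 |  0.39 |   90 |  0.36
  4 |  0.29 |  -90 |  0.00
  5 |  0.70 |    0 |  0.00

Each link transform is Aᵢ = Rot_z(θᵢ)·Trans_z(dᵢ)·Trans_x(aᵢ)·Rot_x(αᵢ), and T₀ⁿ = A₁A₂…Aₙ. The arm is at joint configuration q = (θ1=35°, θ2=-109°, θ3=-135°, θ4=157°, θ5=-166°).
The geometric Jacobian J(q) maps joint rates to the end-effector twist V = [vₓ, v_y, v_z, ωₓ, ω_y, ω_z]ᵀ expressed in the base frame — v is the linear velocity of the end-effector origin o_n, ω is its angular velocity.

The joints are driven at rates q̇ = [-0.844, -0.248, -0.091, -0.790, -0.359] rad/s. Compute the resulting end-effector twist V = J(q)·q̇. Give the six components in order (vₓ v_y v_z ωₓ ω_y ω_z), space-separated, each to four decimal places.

0.2885 -0.2129 -0.3068 -0.5057 -0.6229 -0.8525

o_n = [0.1472, 0.3683, 0.7579]
J₁: ẑ×o_n = [-0.3683, 0.1472, 0.0000], ω = ẑ
J2: z=[0.0000, 0.0000, 1.0000] o=[0.5652, 0.3958, 0.5500] → [0.0274, -0.4180, 0.0000, 0.0000, 0.0000, 1.0000]
J3: z=[0.0000, 0.0000, 1.0000] o=[0.7196, -0.1425, 0.5500] → [-0.5109, -0.5723, 0.0000, 0.0000, 0.0000, 1.0000]
J4: z=[0.4848, 0.8746, 0.0000] o=[0.3785, 0.0465, 0.9100] → [-0.1330, 0.0737, 0.3583, 0.4848, 0.8746, 0.0000]
J5: z=[0.3417, -0.1894, -0.9205] o=[0.6119, -0.0829, 1.0233] → [0.4656, 0.5185, 0.0662, 0.3417, -0.1894, -0.9205]
V = J·q̇ = [0.2885, -0.2129, -0.3068, -0.5057, -0.6229, -0.8525]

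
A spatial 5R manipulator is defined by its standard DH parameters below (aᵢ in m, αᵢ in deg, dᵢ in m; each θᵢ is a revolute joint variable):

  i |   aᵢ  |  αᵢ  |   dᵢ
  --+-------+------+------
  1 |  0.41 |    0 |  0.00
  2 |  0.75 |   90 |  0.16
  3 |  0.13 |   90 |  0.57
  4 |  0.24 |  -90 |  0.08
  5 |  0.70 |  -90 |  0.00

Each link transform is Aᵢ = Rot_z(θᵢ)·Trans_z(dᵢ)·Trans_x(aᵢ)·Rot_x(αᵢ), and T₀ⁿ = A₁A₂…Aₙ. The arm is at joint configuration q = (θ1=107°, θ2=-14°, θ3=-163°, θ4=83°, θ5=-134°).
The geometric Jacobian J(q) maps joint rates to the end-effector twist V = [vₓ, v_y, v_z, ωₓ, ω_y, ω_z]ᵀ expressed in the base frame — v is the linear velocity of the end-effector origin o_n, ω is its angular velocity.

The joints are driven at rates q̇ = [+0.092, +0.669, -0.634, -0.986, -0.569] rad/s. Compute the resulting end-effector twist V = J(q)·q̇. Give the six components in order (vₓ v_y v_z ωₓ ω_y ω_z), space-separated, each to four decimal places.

-0.7067 0.8829 -0.0151 -0.6892 -0.2883 -0.3470

o_n = [0.1799, 0.8922, 0.6888]
J₁: ẑ×o_n = [-0.8922, 0.1799, 0.0000], ω = ẑ
J2: z=[0.0000, 0.0000, 1.0000] o=[-0.1199, 0.3921, 0.0000] → [-0.5001, 0.2998, 0.0000, 0.0000, 0.0000, 1.0000]
J3: z=[0.9986, 0.0523, 0.0000] o=[-0.1591, 1.1411, 0.1600] → [0.0277, -0.5281, -0.2662, 0.9986, 0.0523, 0.0000]
J4: z=[0.0153, -0.2920, 0.9563] o=[0.4166, 1.0467, 0.1220] → [-0.0177, -0.2350, -0.0715, 0.0153, -0.2920, 0.9563]
J5: z=[0.0720, 0.9543, 0.2902] o=[0.6572, 1.0079, 0.1899] → [0.5096, -0.1744, 0.4471, 0.0720, 0.9543, 0.2902]
V = J·q̇ = [-0.7067, 0.8829, -0.0151, -0.6892, -0.2883, -0.3470]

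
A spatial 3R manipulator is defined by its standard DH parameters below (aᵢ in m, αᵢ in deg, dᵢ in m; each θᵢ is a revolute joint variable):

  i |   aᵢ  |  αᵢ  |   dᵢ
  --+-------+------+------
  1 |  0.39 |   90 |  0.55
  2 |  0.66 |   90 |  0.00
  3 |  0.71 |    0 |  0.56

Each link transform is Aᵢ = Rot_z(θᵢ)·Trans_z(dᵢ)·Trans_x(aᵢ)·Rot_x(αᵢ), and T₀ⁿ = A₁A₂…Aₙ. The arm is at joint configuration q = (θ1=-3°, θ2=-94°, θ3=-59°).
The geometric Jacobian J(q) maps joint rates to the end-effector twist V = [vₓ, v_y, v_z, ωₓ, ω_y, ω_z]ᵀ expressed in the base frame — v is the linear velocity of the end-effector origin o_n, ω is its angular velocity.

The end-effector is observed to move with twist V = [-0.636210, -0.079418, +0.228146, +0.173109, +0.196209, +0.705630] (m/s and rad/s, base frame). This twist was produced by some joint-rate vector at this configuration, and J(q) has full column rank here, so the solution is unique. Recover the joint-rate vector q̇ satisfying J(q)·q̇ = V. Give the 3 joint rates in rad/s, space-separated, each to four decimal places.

0.7170 -0.2050 -0.1630

o_n = [-0.2080, 0.6203, -0.4341]
J₁: ẑ×o_n = [-0.6203, -0.2080, 0.0000], ω = ẑ
J2: z=[-0.0523, -0.9986, 0.0000] o=[0.3895, -0.0204, 0.5500] → [0.9828, -0.0515, -0.6302, -0.0523, -0.9986, 0.0000]
J3: z=[-0.9962, 0.0522, 0.0698] o=[0.3435, -0.0180, -0.1084] → [-0.0615, -0.3630, -0.6071, -0.9962, 0.0522, 0.0698]
q̇ = J⁺·V = [0.7170, -0.2050, -0.1630]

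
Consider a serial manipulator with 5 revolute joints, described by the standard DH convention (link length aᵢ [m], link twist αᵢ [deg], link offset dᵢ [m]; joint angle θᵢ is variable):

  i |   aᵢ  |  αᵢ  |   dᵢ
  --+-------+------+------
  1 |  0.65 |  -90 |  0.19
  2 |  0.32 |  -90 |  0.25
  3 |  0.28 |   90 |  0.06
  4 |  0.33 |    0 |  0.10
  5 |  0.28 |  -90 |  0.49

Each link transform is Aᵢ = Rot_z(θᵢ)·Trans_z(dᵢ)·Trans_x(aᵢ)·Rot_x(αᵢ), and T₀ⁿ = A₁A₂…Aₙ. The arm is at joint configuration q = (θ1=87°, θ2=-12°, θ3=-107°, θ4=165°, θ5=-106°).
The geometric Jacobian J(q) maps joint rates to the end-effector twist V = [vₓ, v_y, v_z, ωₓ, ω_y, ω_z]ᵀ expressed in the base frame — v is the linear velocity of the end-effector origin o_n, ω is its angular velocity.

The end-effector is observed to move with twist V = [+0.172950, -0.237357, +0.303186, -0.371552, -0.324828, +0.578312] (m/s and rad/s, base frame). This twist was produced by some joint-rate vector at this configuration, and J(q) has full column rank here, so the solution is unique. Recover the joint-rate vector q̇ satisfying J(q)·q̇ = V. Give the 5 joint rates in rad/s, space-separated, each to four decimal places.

o_n = [-0.1540, 0.4698, -0.2442]
J₁: ẑ×o_n = [-0.4698, -0.1540, 0.0000], ω = ẑ
J2: z=[-0.9986, 0.0523, 0.0000] o=[0.0340, 0.6491, 0.1900] → [-0.0227, -0.4336, 0.1889, -0.9986, 0.0523, 0.0000]
J3: z=[0.0109, 0.2076, -0.9781] o=[-0.1993, 0.9748, 0.2565] → [-0.5979, -0.0388, -0.0149, 0.0109, 0.2076, -0.9781]
J4: z=[0.2430, -0.9494, -0.1988] o=[-0.4702, 0.9213, 0.1808] → [0.3137, 0.0404, 0.1905, 0.2430, -0.9494, -0.1988]
J5: z=[0.2430, -0.9494, -0.1988] o=[-0.1358, 0.9191, 0.0968] → [0.2344, 0.0865, -0.1265, 0.2430, -0.9494, -0.1988]
q̇ = J⁺·V = [0.3130, 0.4400, -0.3310, 0.7960, -0.5020]

0.3130 0.4400 -0.3310 0.7960 -0.5020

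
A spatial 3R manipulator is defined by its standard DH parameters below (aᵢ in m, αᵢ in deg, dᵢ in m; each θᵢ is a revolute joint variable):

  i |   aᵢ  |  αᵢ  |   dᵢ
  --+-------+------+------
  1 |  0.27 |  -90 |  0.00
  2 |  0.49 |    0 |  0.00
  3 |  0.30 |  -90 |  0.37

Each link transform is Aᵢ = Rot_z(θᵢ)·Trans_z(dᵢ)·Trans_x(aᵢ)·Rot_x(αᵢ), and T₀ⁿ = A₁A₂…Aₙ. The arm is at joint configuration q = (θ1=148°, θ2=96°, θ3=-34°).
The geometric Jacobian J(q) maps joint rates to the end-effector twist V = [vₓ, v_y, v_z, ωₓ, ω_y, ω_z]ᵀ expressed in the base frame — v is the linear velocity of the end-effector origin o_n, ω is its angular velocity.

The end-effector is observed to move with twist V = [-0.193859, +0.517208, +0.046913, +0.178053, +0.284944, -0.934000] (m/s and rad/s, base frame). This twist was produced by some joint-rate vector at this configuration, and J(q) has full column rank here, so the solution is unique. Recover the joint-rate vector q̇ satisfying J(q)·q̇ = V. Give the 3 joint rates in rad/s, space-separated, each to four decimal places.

-0.9340 -0.0080 -0.3280

o_n = [-0.5010, -0.1232, -0.7522]
J₁: ẑ×o_n = [0.1232, -0.5010, 0.0000], ω = ẑ
J2: z=[-0.5299, -0.8480, 0.0000] o=[-0.2290, 0.1431, 0.0000] → [0.6379, -0.3986, -0.0896, -0.5299, -0.8480, 0.0000]
J3: z=[-0.5299, -0.8480, 0.0000] o=[-0.1855, 0.1159, -0.4873] → [0.2246, -0.1404, -0.1408, -0.5299, -0.8480, 0.0000]
q̇ = J⁺·V = [-0.9340, -0.0080, -0.3280]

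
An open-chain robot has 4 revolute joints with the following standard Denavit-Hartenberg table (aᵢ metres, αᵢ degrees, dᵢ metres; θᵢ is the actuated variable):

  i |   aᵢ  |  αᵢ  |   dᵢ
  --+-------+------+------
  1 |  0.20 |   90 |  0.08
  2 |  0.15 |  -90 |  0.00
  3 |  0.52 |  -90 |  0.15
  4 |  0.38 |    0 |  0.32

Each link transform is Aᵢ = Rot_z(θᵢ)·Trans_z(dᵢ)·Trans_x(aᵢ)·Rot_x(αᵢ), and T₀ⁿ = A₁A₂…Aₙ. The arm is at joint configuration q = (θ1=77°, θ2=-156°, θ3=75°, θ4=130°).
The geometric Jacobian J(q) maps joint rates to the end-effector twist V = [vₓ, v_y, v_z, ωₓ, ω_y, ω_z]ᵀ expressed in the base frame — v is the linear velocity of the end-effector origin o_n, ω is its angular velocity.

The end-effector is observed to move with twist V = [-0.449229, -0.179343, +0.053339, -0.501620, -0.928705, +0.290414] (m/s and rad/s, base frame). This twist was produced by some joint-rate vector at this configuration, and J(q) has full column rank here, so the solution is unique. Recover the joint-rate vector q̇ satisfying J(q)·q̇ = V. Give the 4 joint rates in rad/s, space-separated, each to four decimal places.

-0.0030 -0.4970 -0.6820 -0.8390

o_n = [-0.2901, 0.2956, 0.2446]
J₁: ẑ×o_n = [-0.2956, -0.2901, 0.0000], ω = ẑ
J2: z=[0.9744, -0.2250, 0.0000] o=[0.0450, 0.1949, 0.0800] → [-0.0370, -0.1604, 0.0228, 0.9744, -0.2250, 0.0000]
J3: z=[0.0915, 0.3963, -0.9135] o=[0.0142, 0.0614, 0.0190] → [0.3034, 0.2573, 0.1420, 0.0915, 0.3963, -0.9135]
J4: z=[-0.0537, 0.9180, 0.3929] o=[-0.4892, 0.1140, -0.1728] → [0.3118, 0.1006, -0.1925, -0.0537, 0.9180, 0.3929]
q̇ = J⁺·V = [-0.0030, -0.4970, -0.6820, -0.8390]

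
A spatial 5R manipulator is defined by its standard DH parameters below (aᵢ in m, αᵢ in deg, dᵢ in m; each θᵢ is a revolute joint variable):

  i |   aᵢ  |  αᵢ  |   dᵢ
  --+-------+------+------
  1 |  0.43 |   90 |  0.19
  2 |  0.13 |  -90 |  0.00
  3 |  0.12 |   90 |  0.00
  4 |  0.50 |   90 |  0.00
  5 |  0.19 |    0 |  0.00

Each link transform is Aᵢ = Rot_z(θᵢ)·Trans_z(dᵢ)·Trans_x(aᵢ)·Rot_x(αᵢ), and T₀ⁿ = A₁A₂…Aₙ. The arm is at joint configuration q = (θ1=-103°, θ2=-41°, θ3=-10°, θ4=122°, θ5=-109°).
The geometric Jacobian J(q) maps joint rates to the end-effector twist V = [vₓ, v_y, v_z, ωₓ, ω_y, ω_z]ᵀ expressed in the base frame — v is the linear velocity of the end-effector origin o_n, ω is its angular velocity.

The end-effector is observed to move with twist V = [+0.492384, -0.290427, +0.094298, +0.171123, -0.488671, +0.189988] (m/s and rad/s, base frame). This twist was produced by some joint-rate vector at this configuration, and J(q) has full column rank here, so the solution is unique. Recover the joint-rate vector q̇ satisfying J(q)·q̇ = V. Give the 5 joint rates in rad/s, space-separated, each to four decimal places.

0.7060 0.3030 -0.4510 -0.6870 0.6580

o_n = [0.0312, -0.7380, 0.4371]
J₁: ẑ×o_n = [0.7380, 0.0312, -0.0000], ω = ẑ
J2: z=[-0.9744, 0.2250, 0.0000] o=[-0.0967, -0.4190, 0.1900] → [0.0556, 0.2408, 0.2820, -0.9744, 0.2250, 0.0000]
J3: z=[-0.1476, -0.6392, 0.7547] o=[-0.1188, -0.5146, 0.1047] → [-0.0439, 0.1623, 0.1288, -0.1476, -0.6392, 0.7547]
J4: z=[-0.9301, 0.3492, 0.1139] o=[-0.1592, -0.5968, 0.0272] → [0.1593, 0.4030, 0.0648, -0.9301, 0.3492, 0.1139]
J5: z=[-0.3635, -0.9198, -0.1480] o=[-0.1326, -0.6863, 0.5184] → [0.0671, -0.0538, 0.1694, -0.3635, -0.9198, -0.1480]
q̇ = J⁺·V = [0.7060, 0.3030, -0.4510, -0.6870, 0.6580]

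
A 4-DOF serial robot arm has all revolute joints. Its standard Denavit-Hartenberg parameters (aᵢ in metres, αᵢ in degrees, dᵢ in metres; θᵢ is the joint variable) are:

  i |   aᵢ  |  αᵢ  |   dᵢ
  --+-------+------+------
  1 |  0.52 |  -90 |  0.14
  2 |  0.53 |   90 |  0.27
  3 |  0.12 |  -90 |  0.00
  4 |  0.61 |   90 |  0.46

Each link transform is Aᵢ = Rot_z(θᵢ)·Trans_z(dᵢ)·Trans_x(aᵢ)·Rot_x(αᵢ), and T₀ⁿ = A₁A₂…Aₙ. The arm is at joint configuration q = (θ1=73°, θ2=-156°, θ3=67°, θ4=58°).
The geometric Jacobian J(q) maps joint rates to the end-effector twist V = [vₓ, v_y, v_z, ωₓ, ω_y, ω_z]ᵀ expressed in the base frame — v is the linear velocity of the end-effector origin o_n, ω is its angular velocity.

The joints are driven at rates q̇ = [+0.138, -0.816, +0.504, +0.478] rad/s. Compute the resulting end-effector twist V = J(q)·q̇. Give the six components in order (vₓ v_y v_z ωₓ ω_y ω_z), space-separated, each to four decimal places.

o_n = [-0.6814, 0.7049, 0.7264]
J₁: ẑ×o_n = [-0.7049, -0.6814, 0.0000], ω = ẑ
J2: z=[-0.9563, 0.2924, 0.0000] o=[0.1520, 0.4973, 0.1400] → [0.1714, 0.5608, 0.0452, -0.9563, 0.2924, 0.0000]
J3: z=[-0.1189, -0.3890, -0.9135] o=[-0.2477, 0.1132, 0.3556] → [0.3963, 0.4403, -0.2391, -0.1189, -0.3890, -0.9135]
J4: z=[-0.1278, 0.9184, -0.3744] o=[-0.3659, 0.1045, 0.3746] → [0.5478, 0.1631, 0.2131, -0.1278, 0.9184, -0.3744]
V = J·q̇ = [0.2244, -0.2517, -0.0555, 0.6593, 0.0044, -0.5014]

0.2244 -0.2517 -0.0555 0.6593 0.0044 -0.5014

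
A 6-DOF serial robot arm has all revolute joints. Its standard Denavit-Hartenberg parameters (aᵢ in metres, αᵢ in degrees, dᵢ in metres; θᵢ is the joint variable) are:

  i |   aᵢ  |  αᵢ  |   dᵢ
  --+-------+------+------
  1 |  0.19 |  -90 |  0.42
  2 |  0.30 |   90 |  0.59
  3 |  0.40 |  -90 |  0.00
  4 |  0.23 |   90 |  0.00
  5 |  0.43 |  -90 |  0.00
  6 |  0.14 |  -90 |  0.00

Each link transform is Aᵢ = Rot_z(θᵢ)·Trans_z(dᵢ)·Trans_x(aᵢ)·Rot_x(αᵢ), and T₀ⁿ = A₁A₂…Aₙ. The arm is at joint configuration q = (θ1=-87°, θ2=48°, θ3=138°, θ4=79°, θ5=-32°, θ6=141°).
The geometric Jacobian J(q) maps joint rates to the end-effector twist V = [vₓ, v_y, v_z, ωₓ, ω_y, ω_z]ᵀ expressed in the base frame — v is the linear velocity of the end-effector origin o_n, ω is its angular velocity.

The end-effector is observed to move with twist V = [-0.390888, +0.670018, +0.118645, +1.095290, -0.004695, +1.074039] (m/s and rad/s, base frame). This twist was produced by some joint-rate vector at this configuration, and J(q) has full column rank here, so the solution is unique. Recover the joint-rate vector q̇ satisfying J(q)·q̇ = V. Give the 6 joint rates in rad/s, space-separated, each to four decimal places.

o_n = [0.9830, 0.1673, -0.0027]
J₁: ẑ×o_n = [-0.1673, 0.9830, 0.0000], ω = ẑ
J2: z=[0.9986, 0.0523, 0.0000] o=[0.0099, -0.1897, 0.4200] → [-0.0221, 0.4222, 0.3056, 0.9986, 0.0523, 0.0000]
J3: z=[0.0389, -0.7421, 0.6691] o=[0.6096, -0.3593, 0.1971] → [-0.2041, 0.2576, 0.2976, 0.0389, -0.7421, 0.6691]
J4: z=[-0.7656, 0.4082, 0.4973] o=[0.8665, -0.1467, 0.4180] → [-0.3279, -0.2641, -0.2879, -0.7656, 0.4082, 0.4973]
J5: z=[0.6378, 0.3802, 0.6698] o=[0.8859, 0.0442, 0.2911] → [-0.1942, 0.2525, 0.0416, 0.6378, 0.3802, 0.6698]
J6: z=[-0.6045, 0.7860, 0.1295] o=[1.0911, 0.2538, -0.0233] → [0.0273, -0.0016, 0.1373, -0.6045, 0.7860, 0.1295]
q̇ = J⁺·V = [0.2570, 0.6030, 0.2200, 0.3710, 0.8060, -0.4210]

0.2570 0.6030 0.2200 0.3710 0.8060 -0.4210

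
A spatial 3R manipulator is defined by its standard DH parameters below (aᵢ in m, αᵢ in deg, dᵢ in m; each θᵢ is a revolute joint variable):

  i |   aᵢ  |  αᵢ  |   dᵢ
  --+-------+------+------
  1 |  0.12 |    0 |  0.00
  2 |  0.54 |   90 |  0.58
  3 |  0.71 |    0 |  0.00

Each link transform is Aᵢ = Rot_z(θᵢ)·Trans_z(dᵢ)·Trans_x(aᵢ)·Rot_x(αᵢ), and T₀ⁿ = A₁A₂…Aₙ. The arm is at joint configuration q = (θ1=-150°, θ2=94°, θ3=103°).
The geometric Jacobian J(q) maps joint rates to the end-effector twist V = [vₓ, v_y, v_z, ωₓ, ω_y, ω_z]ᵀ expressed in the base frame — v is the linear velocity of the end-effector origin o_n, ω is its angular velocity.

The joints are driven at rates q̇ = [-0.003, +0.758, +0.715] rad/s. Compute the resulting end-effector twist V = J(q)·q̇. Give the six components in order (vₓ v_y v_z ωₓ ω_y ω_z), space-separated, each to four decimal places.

-0.0387 0.5709 -0.1142 -0.5928 -0.3998 0.7550

o_n = [0.1087, -0.3753, 1.2718]
J₁: ẑ×o_n = [0.3753, 0.1087, -0.0000], ω = ẑ
J2: z=[0.0000, 0.0000, 1.0000] o=[-0.1039, -0.0600, 0.0000] → [0.3153, 0.2127, -0.0000, 0.0000, 0.0000, 1.0000]
J3: z=[-0.8290, -0.5592, 0.0000] o=[0.1980, -0.5077, 0.5800] → [-0.3869, 0.5735, -0.1597, -0.8290, -0.5592, 0.0000]
V = J·q̇ = [-0.0387, 0.5709, -0.1142, -0.5928, -0.3998, 0.7550]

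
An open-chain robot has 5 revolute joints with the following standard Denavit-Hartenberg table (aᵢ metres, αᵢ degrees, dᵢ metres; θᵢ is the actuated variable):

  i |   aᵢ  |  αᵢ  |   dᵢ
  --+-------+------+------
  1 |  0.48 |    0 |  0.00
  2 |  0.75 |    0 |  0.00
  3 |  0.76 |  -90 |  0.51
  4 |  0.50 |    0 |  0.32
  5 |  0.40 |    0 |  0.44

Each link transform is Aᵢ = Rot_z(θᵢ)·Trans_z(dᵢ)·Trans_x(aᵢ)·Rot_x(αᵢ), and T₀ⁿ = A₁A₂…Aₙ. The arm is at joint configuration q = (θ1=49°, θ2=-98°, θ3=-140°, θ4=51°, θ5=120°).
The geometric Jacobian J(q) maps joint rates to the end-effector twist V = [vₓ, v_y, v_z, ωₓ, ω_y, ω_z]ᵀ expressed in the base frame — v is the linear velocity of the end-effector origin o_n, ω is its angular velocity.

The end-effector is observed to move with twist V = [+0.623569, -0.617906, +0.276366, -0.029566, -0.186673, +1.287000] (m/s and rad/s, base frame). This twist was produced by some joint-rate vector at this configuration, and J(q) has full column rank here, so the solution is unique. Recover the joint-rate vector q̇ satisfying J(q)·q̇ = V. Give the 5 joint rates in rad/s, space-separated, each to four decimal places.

o_n = [0.0168, -0.8481, 0.0589]
J₁: ẑ×o_n = [0.8481, 0.0168, -0.0000], ω = ẑ
J2: z=[0.0000, 0.0000, 1.0000] o=[0.3149, 0.3623, 0.0000] → [1.2104, -0.2981, 0.0000, 0.0000, 0.0000, 1.0000]
J3: z=[0.0000, 0.0000, 1.0000] o=[0.8070, -0.2038, 0.0000] → [0.6443, -0.7901, 0.0000, 0.0000, 0.0000, 1.0000]
J4: z=[-0.1564, -0.9877, 0.0000] o=[0.0563, -0.0849, 0.5100] → [0.4456, -0.0706, 0.0804, -0.1564, -0.9877, 0.0000]
J5: z=[-0.1564, -0.9877, 0.0000] o=[-0.3045, -0.3517, 0.1214] → [0.0618, -0.0098, 0.3951, -0.1564, -0.9877, 0.0000]
q̇ = J⁺·V = [0.5350, -0.1420, 0.8940, -0.6410, 0.8300]

0.5350 -0.1420 0.8940 -0.6410 0.8300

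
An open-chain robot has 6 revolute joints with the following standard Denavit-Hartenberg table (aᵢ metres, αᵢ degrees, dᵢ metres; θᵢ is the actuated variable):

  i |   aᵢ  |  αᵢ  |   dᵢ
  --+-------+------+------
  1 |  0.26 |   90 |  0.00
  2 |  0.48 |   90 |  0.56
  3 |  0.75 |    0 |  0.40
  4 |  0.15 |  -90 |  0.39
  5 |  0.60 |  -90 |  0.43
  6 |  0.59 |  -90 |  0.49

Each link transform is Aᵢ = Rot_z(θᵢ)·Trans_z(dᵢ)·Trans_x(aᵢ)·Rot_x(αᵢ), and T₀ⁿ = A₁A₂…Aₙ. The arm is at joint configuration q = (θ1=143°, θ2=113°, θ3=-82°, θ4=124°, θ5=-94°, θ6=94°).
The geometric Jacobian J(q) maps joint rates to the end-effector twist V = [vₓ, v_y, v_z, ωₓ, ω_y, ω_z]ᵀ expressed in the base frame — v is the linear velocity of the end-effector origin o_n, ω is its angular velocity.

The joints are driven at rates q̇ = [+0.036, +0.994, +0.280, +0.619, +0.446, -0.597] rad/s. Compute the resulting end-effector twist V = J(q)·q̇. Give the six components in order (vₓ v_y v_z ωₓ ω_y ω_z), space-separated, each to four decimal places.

o_n = [-0.8081, 0.7352, 1.5858]
J₁: ẑ×o_n = [-0.7352, -0.8081, 0.0000], ω = ẑ
J2: z=[0.6018, 0.7986, 0.0000] o=[-0.2076, 0.1565, 0.0000] → [1.2665, -0.9543, 0.8279, 0.6018, 0.7986, 0.0000]
J3: z=[-0.7351, 0.5540, 0.3907] o=[0.2792, 0.4908, 0.4418] → [0.5382, 0.4161, 0.4227, -0.7351, 0.5540, 0.3907]
J4: z=[-0.7351, 0.5540, 0.3907] o=[-0.4293, 0.0947, 0.6942] → [0.2436, 0.5074, -0.2610, -0.7351, 0.5540, 0.3907]
J5: z=[0.2384, 0.7508, -0.6159] o=[-0.6208, 0.3647, 0.9492] → [0.7062, -0.0364, 0.2290, 0.2384, 0.7508, -0.6159]
J6: z=[0.5818, 0.3974, 0.7097] o=[-0.9849, 1.0041, 0.8896] → [0.4675, -0.2796, -0.2267, 0.5818, 0.3974, 0.7097]
V = J·q̇ = [1.5697, -0.3964, 1.0171, -0.3037, 1.3895, -0.3111]

1.5697 -0.3964 1.0171 -0.3037 1.3895 -0.3111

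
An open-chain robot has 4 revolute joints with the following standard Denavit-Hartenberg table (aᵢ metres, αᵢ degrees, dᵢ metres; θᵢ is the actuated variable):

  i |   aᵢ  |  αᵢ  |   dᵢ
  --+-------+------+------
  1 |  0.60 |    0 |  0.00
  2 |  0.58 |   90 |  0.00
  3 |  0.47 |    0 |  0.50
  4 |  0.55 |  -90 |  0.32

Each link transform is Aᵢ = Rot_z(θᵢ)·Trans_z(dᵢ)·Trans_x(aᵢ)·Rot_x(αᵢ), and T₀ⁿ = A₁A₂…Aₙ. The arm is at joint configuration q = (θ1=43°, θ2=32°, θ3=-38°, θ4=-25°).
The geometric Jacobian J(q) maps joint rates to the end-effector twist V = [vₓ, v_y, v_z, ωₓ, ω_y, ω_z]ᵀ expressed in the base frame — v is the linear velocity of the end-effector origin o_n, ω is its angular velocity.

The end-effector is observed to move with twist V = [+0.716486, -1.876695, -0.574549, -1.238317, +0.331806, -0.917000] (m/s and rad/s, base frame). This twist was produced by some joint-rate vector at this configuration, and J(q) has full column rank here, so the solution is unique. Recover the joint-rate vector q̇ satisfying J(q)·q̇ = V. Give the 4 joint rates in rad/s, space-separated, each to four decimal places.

-0.1520 -0.7650 -0.6870 -0.5950

o_n = [1.5415, 1.3561, -0.7794]
J₁: ẑ×o_n = [-1.3561, 1.5415, 0.0000], ω = ẑ
J2: z=[0.0000, 0.0000, 1.0000] o=[0.4388, 0.4092, 0.0000] → [-0.9469, 1.1027, 0.0000, 0.0000, 0.0000, 1.0000]
J3: z=[0.9659, -0.2588, 0.0000] o=[0.5889, 0.9694, 0.0000] → [0.2017, 0.7529, 0.6201, 0.9659, -0.2588, 0.0000]
J4: z=[0.9659, -0.2588, 0.0000] o=[1.1677, 1.1978, -0.2894] → [0.1268, 0.4734, 0.2497, 0.9659, -0.2588, 0.0000]
q̇ = J⁺·V = [-0.1520, -0.7650, -0.6870, -0.5950]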